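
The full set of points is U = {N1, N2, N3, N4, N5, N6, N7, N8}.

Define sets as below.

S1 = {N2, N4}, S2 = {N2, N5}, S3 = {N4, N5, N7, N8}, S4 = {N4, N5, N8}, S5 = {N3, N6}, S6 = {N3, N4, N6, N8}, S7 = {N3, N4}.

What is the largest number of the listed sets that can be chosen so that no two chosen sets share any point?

S2, S7 are pairwise disjoint (S2={N2,N5}; S7={N3,N4}).
Every remaining set overlaps one of these, and no 3 of the listed sets are pairwise disjoint, so 2 is the maximum.

2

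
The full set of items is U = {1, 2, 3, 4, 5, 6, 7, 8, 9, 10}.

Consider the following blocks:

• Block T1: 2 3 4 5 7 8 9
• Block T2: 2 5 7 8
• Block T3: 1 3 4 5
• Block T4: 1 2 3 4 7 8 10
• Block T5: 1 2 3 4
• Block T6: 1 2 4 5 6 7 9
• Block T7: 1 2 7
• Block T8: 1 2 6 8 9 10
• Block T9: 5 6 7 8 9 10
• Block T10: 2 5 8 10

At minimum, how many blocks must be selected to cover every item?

2

T4 and T6 together: T4 ∪ T6 = {1, 2, 3, 4, 5, 6, 7, 8, 9, 10} — every item is covered.
No single block has all 10 items (the largest, T1, has 7), so 2 is optimal.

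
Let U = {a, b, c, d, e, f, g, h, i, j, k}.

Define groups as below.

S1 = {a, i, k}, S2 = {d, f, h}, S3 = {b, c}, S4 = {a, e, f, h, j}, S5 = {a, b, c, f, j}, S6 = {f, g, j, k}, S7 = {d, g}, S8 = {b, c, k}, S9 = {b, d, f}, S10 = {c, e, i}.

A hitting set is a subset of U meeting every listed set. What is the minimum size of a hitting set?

4

The 4 elements {c, d, e, k} hit every group.
No choice of 3 elements meets every group, so 4 is the minimum.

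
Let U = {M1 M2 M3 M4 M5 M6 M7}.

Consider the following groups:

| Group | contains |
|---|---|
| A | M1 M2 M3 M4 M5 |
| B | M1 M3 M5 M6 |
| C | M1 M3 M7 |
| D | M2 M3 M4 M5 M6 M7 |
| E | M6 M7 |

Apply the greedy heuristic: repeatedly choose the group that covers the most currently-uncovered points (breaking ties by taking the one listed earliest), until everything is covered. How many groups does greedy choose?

2

Greedy: pick D (covers 6 new) → pick A (covers 1 new). Total picks: 2.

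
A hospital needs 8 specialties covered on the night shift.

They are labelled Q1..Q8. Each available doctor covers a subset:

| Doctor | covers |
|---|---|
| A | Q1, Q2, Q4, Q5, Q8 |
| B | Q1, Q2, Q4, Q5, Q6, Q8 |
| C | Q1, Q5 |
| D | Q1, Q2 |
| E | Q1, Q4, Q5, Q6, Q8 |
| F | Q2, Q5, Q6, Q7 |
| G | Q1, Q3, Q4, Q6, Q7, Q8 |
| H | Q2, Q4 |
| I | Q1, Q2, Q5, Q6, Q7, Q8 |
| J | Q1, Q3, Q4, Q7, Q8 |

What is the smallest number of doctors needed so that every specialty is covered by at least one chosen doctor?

A and G together: A ∪ G = {Q1, Q2, Q3, Q4, Q5, Q6, Q7, Q8} — every specialty is covered.
No single doctor has all 8 specialties (the largest, B, has 6), so 2 is optimal.

2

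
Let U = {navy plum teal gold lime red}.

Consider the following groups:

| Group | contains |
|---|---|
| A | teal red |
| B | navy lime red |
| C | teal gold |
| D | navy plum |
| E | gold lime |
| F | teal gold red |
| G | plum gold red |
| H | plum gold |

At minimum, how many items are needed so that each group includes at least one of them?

T = {plum, gold, red} meets every group (each contains at least one member of T), and |T| = 3.
The groups A, D, E are pairwise disjoint, so any hitting set needs a separate item for each — at least 3. Hence 3 is optimal.

3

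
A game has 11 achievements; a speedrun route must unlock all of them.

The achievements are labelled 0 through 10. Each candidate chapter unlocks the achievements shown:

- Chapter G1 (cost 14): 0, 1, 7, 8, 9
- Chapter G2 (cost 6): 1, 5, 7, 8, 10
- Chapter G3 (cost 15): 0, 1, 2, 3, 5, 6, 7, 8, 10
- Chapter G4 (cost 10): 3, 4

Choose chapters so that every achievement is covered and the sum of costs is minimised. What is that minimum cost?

G1, G3, G4 together cover every achievement (G1 ∪ G3 ∪ G4 = {0, 1, 2, 3, 4, 5, 6, 7, 8, 9, 10}); total cost 14 + 15 + 10 = 39.
The greedy pick G2, G3, G4, G1 costs 45; no covering selection beats 39.

39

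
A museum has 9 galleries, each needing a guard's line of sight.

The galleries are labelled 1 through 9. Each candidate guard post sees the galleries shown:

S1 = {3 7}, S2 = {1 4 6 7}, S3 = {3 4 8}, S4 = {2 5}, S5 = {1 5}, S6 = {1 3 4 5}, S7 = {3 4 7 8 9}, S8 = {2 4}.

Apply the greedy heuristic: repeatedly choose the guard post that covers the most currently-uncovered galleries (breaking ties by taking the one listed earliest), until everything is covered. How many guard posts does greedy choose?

3

Greedy: pick S7 (covers 5 new) → pick S2 (covers 2 new) → pick S4 (covers 2 new). Total picks: 3.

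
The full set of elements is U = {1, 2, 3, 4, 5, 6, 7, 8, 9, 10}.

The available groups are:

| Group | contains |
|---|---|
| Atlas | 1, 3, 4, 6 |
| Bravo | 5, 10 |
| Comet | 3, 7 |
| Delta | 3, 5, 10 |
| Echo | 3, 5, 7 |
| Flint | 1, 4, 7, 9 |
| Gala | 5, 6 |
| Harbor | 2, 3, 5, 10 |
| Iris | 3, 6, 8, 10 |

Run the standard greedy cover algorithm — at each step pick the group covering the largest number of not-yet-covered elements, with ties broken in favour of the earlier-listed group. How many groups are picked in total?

4

Greedy: pick Atlas (covers 4 new) → pick Harbor (covers 3 new) → pick Flint (covers 2 new) → pick Iris (covers 1 new). Total picks: 4.
(The true minimum cover uses only 3 groups, so greedy is not optimal here.)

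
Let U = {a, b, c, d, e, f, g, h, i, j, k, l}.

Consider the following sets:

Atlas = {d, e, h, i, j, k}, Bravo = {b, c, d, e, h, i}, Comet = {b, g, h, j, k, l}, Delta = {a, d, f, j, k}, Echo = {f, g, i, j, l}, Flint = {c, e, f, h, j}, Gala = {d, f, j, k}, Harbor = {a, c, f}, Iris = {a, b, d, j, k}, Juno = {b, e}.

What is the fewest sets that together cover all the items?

3

Bravo, Delta, and Echo cover everything between them: the union {a, b, c, d, e, f, g, h, i, j, k, l} is all of U.
No 2 of the 10 sets cover everything (all 45 combinations miss at least one item), so 3 is optimal.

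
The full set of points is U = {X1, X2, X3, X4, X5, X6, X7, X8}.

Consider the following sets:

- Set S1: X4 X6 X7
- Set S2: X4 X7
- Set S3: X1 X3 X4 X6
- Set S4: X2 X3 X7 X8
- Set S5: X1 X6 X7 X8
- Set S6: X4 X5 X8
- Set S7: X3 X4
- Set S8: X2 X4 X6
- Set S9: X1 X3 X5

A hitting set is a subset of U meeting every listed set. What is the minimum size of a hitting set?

3

The 3 points {X1, X4, X8} hit every set.
No choice of 2 points meets every set, so 3 is the minimum.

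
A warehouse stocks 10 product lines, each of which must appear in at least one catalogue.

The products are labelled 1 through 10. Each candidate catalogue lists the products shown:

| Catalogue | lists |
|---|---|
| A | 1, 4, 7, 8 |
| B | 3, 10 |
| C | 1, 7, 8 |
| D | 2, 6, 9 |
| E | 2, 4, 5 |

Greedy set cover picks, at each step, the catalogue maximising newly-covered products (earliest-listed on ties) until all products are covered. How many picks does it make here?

Greedy: pick A (covers 4 new) → pick D (covers 3 new) → pick B (covers 2 new) → pick E (covers 1 new). Total picks: 4.

4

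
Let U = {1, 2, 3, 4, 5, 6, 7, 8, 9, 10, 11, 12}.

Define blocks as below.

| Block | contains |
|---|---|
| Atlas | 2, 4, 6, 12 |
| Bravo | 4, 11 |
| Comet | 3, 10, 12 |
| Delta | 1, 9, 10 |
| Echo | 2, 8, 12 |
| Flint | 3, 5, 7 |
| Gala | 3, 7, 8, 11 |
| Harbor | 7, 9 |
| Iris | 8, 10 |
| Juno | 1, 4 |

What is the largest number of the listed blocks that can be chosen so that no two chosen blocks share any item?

4

Bravo, Delta, Echo, Flint are pairwise disjoint (Bravo={4,11}; Delta={1,9,10}; Echo={2,8,12}; Flint={3,5,7}).
Every remaining block overlaps one of these, and no 5 of the listed blocks are pairwise disjoint, so 4 is the maximum.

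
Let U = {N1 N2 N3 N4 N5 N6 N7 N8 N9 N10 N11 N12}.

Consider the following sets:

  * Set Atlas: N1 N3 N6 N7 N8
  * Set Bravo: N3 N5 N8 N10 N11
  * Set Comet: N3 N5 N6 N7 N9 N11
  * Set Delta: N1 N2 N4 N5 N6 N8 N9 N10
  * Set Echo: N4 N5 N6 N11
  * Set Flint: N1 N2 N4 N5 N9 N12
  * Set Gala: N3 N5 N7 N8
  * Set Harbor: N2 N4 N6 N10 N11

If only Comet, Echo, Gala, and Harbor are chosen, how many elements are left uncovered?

2

Union of Comet, Echo, Gala, Harbor = {N2, N3, N4, N5, N6, N7, N8, N9, N10, N11}.
Not covered: N1, N12 — 2 elements.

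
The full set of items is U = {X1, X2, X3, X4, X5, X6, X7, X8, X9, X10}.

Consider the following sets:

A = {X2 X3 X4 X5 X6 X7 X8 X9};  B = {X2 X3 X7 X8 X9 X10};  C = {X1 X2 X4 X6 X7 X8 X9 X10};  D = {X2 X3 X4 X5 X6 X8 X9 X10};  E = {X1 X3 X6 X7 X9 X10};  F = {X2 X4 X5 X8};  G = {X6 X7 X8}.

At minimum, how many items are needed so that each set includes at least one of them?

2

The 2 items {X7, X8} hit every set.
The sets E, F are pairwise disjoint, so any hitting set needs a separate item for each — at least 2. Hence 2 is optimal.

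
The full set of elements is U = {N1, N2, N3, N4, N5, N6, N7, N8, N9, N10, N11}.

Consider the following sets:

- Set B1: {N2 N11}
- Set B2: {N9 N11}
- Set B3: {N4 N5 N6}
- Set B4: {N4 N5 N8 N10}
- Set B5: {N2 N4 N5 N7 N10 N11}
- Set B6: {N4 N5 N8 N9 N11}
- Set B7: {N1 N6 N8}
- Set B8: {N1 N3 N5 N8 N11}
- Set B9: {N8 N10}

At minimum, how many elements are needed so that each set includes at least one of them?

The 3 elements {N4, N8, N11} hit every set.
The sets B2, B3, B9 are pairwise disjoint, so any hitting set needs a separate element for each — at least 3. Hence 3 is optimal.

3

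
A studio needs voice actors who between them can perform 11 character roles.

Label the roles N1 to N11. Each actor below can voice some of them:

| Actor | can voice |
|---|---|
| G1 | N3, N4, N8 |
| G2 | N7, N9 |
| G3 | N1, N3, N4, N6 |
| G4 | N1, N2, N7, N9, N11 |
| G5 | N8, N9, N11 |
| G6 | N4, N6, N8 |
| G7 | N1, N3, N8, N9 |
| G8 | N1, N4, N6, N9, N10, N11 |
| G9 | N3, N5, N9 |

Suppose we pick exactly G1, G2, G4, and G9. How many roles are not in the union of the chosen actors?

2

Union of G1, G2, G4, G9 = {N1, N2, N3, N4, N5, N7, N8, N9, N11}.
Not covered: N6, N10 — 2 roles.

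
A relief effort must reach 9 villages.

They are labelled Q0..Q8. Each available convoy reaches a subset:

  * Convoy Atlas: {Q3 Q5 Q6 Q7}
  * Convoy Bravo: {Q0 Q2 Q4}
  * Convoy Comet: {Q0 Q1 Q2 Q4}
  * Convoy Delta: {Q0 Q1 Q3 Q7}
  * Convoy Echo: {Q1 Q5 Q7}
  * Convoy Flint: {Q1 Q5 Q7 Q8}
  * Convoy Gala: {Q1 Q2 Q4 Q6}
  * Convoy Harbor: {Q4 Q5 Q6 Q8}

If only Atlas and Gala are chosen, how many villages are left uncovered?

Union of Atlas, Gala = {Q1, Q2, Q3, Q4, Q5, Q6, Q7}.
Not covered: Q0, Q8 — 2 villages.

2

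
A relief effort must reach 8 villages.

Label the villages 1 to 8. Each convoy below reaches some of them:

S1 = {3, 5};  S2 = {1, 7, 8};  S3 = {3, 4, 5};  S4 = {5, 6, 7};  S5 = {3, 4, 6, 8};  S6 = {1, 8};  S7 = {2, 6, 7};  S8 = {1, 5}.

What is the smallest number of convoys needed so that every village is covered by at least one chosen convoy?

S3 and S6 and S7 together: S3 ∪ S6 ∪ S7 = {1, 2, 3, 4, 5, 6, 7, 8} — every village is covered.
Only S7 contains 2, so S7 is forced; the remaining 5 villages need at least 2 more convoys (each remaining convoy adds at most 3) — so at least 3 convoys are needed, and 3 is optimal.

3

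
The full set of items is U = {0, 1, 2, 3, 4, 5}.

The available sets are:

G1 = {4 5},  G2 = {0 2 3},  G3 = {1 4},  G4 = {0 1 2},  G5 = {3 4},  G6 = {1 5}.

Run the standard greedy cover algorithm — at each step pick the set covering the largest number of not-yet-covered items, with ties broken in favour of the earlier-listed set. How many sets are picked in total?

3

Greedy: pick G2 (covers 3 new) → pick G1 (covers 2 new) → pick G3 (covers 1 new). Total picks: 3.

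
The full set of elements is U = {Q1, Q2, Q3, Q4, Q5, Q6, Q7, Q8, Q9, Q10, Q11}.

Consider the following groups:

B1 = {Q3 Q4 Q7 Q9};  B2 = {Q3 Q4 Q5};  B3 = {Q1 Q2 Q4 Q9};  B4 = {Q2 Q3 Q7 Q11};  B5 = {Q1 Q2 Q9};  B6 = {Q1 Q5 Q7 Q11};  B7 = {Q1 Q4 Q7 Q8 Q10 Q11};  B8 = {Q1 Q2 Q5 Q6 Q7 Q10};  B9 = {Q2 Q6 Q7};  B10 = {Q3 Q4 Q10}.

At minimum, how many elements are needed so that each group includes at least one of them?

Take H = {Q1, Q2, Q4}. Each listed group contains at least one of these, so H is a hitting set of size 3.
No choice of 2 elements meets every group, so 3 is the minimum.

3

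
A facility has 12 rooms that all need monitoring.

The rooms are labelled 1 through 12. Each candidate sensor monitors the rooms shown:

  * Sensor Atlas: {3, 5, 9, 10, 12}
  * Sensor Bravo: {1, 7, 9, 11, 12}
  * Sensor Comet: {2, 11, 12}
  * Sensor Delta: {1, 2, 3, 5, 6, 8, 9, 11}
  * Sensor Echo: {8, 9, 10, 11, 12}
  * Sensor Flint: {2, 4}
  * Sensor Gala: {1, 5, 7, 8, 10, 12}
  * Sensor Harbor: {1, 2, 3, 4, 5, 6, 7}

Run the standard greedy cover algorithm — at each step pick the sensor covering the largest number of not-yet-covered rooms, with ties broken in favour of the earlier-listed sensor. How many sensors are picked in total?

Greedy: pick Delta (covers 8 new) → pick Gala (covers 3 new) → pick Flint (covers 1 new). Total picks: 3.
(The true minimum cover uses only 2 sensors, so greedy is not optimal here.)

3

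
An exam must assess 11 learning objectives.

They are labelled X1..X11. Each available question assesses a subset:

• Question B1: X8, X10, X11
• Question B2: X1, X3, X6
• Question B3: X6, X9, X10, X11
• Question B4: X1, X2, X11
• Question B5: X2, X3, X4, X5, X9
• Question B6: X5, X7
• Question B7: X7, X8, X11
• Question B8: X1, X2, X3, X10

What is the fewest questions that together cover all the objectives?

Take {B1, B2, B5, B6}. Their union is {X1, X2, X3, X4, X5, X6, X7, X8, X9, X10, X11}, which is all 11 objectives.
No 3 of the 8 questions cover everything (all 56 combinations miss at least one objective), so 4 is optimal.

4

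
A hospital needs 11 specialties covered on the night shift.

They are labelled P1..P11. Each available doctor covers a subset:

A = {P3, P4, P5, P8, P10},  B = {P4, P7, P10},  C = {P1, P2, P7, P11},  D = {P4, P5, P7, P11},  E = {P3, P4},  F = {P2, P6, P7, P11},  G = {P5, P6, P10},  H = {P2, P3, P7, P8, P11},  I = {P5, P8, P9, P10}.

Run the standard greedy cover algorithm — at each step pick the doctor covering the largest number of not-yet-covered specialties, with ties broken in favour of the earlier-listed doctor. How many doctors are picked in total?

4

Greedy: pick A (covers 5 new) → pick C (covers 4 new) → pick F (covers 1 new) → pick I (covers 1 new). Total picks: 4.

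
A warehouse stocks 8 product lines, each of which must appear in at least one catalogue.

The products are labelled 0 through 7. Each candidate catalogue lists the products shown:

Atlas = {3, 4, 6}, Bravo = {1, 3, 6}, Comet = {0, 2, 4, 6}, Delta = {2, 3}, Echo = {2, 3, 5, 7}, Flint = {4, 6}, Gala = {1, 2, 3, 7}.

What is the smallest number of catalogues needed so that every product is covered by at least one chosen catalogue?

Comet and Echo and Gala together: Comet ∪ Echo ∪ Gala = {0, 1, 2, 3, 4, 5, 6, 7} — every product is covered.
Only Comet contains 0, so Comet is forced; the remaining 4 products need at least 2 more catalogues (each remaining catalogue adds at most 3) — so at least 3 catalogues are needed, and 3 is optimal.

3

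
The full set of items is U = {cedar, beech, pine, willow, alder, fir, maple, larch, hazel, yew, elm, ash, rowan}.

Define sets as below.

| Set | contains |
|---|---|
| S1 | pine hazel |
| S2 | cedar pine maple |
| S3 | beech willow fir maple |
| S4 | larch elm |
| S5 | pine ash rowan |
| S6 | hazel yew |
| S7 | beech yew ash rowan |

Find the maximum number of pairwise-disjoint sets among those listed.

4

S3, S4, S5, S6 are pairwise disjoint (S3={beech,willow,fir,maple}; S4={larch,elm}; S5={pine,ash,rowan}; S6={hazel,yew}).
Every remaining set overlaps one of these, and no 5 of the listed sets are pairwise disjoint, so 4 is the maximum.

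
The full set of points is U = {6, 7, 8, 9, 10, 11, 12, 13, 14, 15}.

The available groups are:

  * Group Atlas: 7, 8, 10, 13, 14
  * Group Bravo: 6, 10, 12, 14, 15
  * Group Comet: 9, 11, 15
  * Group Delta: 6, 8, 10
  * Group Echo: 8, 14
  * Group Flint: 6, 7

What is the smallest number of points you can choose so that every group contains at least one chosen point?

3

H = {6, 9, 14} meets every group (each contains at least one member of H), and |H| = 3.
The groups Comet, Echo, Flint are pairwise disjoint, so any hitting set needs a separate point for each — at least 3. Hence 3 is optimal.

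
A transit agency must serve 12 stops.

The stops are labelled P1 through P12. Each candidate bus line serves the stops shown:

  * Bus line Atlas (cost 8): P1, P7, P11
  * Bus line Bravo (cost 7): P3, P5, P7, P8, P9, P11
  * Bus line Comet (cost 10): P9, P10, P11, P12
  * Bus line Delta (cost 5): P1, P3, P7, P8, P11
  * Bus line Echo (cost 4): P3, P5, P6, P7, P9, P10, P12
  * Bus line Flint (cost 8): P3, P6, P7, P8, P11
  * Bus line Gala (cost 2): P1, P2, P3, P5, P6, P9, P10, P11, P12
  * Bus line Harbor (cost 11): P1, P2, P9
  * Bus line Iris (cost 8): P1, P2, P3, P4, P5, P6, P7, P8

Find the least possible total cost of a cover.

10

Gala, Iris together cover every stop (Gala ∪ Iris = {P1, P2, P3, P4, P5, P6, P7, P8, P9, P10, P11, P12}); total cost 2 + 8 = 10.
The greedy pick Gala, Delta, Iris costs 15; no covering selection beats 10.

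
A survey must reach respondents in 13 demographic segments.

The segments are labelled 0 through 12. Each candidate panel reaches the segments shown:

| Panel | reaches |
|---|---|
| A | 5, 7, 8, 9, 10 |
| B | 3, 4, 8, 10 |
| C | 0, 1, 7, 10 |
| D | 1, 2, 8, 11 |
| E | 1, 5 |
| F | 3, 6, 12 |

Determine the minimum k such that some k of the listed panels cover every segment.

Take {A, B, C, D, F}. Their union is {0, 1, 2, 3, 4, 5, 6, 7, 8, 9, 10, 11, 12}, which is all 13 segments.
No 4 of the 6 panels cover everything (all 15 combinations miss at least one segment), so 5 is optimal.

5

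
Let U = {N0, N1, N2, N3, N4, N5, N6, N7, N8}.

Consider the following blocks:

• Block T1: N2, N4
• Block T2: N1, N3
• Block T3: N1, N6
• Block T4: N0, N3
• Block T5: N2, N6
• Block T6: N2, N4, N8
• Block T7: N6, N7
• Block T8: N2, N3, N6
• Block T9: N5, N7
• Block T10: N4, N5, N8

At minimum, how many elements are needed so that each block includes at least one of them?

4

H = {N2, N3, N5, N6} meets every block (each contains at least one member of H), and |H| = 4.
The blocks T3, T4, T6, T9 are pairwise disjoint, so any hitting set needs a separate element for each — at least 4. Hence 4 is optimal.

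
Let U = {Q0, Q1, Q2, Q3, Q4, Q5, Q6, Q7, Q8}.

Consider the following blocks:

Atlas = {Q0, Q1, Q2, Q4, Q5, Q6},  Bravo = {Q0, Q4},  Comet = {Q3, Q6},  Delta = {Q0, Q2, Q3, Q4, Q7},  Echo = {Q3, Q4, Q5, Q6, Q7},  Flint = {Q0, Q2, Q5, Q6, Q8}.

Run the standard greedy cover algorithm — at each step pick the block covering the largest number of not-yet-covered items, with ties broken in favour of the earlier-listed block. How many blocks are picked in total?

Greedy: pick Atlas (covers 6 new) → pick Delta (covers 2 new) → pick Flint (covers 1 new). Total picks: 3.

3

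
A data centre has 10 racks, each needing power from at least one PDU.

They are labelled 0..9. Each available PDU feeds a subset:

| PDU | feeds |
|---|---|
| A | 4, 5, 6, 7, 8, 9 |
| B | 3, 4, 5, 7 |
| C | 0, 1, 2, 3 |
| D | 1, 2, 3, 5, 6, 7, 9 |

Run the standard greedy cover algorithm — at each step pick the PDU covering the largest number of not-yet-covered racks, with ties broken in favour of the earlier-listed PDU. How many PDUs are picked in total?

Greedy: pick D (covers 7 new) → pick A (covers 2 new) → pick C (covers 1 new). Total picks: 3.
(The true minimum cover uses only 2 PDUs, so greedy is not optimal here.)

3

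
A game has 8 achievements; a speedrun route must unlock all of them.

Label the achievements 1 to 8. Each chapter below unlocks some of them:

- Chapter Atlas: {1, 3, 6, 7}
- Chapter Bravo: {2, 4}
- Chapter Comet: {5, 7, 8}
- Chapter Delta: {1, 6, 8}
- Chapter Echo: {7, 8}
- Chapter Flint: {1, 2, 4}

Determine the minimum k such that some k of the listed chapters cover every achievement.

3

Take {Atlas, Bravo, Comet}. Their union is {1, 2, 3, 4, 5, 6, 7, 8}, which is all 8 achievements.
Only Atlas contains 3, so Atlas is forced; the remaining 4 achievements need at least 2 more chapters (each remaining chapter adds at most 2) — so at least 3 chapters are needed, and 3 is optimal.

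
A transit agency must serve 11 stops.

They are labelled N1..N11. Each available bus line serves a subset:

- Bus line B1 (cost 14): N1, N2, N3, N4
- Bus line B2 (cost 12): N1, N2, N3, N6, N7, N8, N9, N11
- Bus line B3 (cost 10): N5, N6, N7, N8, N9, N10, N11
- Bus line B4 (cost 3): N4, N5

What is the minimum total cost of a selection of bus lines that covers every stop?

24

B1, B3 together cover every stop (B1 ∪ B3 = {N1, N2, N3, N4, N5, N6, N7, N8, N9, N10, N11}); total cost 14 + 10 = 24.
The greedy pick B3, B4, B2 costs 25; no covering selection beats 24.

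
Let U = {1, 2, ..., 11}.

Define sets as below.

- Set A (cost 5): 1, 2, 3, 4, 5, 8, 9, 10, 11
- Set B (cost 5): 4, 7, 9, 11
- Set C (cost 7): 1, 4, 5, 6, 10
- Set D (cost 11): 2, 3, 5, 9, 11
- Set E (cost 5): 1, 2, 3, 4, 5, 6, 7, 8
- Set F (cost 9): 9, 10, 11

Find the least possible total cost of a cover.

A, E together cover every item (A ∪ E = {1, 2, 3, 4, 5, 6, 7, 8, 9, 10, 11}); total cost 5 + 5 = 10.
No covering selection has total cost below 10.

10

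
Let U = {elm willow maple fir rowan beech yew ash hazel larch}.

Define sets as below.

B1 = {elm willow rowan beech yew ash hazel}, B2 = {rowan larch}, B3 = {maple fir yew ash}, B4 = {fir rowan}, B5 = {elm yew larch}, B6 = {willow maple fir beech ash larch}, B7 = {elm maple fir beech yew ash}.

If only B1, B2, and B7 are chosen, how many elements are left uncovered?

0

Union of B1, B2, B7 = {elm, willow, maple, fir, rowan, beech, yew, ash, hazel, larch} — that's every element, so 0 are uncovered.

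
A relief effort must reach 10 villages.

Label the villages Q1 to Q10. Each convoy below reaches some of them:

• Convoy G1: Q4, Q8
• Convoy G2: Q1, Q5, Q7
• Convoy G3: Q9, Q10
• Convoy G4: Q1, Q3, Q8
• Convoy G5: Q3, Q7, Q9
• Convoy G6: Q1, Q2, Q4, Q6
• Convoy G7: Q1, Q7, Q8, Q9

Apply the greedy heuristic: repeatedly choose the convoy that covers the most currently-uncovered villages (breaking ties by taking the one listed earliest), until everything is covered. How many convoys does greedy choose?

5

Greedy: pick G6 (covers 4 new) → pick G5 (covers 3 new) → pick G1 (covers 1 new) → pick G2 (covers 1 new) → pick G3 (covers 1 new). Total picks: 5.
(The true minimum cover uses only 4 convoys, so greedy is not optimal here.)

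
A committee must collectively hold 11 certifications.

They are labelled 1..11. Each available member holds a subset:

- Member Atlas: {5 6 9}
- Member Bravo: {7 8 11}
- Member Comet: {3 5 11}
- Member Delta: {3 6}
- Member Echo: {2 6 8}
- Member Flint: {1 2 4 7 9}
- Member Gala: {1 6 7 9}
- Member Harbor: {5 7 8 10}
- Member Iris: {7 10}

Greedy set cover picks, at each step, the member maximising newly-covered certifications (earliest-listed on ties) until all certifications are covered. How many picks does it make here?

Greedy: pick Flint (covers 5 new) → pick Comet (covers 3 new) → pick Echo (covers 2 new) → pick Harbor (covers 1 new). Total picks: 4.

4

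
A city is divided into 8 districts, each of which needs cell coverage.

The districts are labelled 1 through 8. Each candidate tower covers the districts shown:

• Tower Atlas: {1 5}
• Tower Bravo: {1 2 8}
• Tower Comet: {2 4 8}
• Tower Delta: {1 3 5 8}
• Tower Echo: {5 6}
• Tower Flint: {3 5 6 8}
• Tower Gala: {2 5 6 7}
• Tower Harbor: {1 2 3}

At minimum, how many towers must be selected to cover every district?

Take {Comet, Gala, Harbor}. Their union is {1, 2, 3, 4, 5, 6, 7, 8}, which is all 8 districts.
Only Comet contains 4, so Comet is forced; the remaining 5 districts need at least 2 more towers (each remaining tower adds at most 3) — so at least 3 towers are needed, and 3 is optimal.

3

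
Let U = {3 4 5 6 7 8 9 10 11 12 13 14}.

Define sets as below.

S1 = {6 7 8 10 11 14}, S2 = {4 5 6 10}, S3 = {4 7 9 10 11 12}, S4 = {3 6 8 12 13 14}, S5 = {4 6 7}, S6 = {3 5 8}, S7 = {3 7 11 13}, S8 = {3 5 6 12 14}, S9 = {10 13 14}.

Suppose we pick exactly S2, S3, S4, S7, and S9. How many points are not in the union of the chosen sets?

Union of S2, S3, S4, S7, S9 = {3, 4, 5, 6, 7, 8, 9, 10, 11, 12, 13, 14} — that's every point, so 0 are uncovered.

0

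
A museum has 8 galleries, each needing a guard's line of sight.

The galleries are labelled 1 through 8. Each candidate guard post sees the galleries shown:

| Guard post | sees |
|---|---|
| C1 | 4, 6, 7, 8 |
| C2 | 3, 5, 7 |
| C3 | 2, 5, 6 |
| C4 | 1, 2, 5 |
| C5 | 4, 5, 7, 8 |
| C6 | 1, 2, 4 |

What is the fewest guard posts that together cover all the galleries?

3

C1 and C2 and C6 together: C1 ∪ C2 ∪ C6 = {1, 2, 3, 4, 5, 6, 7, 8} — every gallery is covered.
Only C2 contains 3, so C2 is forced; the remaining 5 galleries need at least 2 more guard posts (each remaining guard post adds at most 3) — so at least 3 guard posts are needed, and 3 is optimal.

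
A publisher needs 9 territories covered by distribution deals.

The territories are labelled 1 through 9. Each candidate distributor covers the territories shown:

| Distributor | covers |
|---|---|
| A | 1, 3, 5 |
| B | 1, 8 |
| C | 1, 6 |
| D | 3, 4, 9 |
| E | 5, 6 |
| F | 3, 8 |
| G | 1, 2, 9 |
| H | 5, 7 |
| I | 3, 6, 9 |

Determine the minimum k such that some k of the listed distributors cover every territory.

5

Take {D, E, F, G, H}. Their union is {1, 2, 3, 4, 5, 6, 7, 8, 9}, which is all 9 territories.
No 4 of the 9 distributors cover everything (all 126 combinations miss at least one territory), so 5 is optimal.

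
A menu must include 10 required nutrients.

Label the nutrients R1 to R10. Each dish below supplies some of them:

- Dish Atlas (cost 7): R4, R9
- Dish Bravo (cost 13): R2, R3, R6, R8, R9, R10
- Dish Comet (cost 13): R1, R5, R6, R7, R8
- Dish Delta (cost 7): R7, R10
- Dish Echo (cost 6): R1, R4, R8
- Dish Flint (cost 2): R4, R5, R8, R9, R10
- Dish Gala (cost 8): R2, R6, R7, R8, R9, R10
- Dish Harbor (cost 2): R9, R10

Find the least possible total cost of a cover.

Bravo, Comet, Flint together cover every nutrient (Bravo ∪ Comet ∪ Flint = {R1, R2, R3, R4, R5, R6, R7, R8, R9, R10}); total cost 13 + 13 + 2 = 28.
The greedy pick Flint, Gala, Echo, Bravo costs 29; no covering selection beats 28.

28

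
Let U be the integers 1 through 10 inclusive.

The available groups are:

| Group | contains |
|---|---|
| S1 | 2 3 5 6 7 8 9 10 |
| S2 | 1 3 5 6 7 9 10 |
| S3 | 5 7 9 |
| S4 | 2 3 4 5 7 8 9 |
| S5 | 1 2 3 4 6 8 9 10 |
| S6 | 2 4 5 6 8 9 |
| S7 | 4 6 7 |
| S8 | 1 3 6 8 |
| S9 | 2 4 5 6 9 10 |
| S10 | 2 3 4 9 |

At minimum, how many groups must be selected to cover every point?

2

Take {S2, S4}. Their union is {1, 2, 3, 4, 5, 6, 7, 8, 9, 10}, which is all 10 points.
No single group has all 10 points (the largest, S1, has 8), so 2 is optimal.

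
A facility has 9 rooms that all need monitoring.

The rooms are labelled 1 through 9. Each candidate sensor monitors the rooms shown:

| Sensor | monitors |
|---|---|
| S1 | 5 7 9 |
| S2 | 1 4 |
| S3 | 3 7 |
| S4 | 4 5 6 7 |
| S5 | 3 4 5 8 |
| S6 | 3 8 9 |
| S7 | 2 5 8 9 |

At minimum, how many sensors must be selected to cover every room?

Take {S2, S3, S4, S7}. Their union is {1, 2, 3, 4, 5, 6, 7, 8, 9}, which is all 9 rooms.
No 3 of the 7 sensors cover everything (all 35 combinations miss at least one room), so 4 is optimal.

4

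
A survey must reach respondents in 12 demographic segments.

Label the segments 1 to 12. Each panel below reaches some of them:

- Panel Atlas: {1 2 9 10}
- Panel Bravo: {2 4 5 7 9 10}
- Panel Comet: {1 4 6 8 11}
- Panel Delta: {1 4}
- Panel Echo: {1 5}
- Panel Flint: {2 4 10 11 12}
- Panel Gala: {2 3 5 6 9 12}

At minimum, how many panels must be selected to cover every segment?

3

Bravo and Comet and Gala together: Bravo ∪ Comet ∪ Gala = {1, 2, 3, 4, 5, 6, 7, 8, 9, 10, 11, 12} — every segment is covered.
Only Gala contains 3, so Gala is forced; the remaining 6 segments need at least 2 more panels (each remaining panel adds at most 4) — so at least 3 panels are needed, and 3 is optimal.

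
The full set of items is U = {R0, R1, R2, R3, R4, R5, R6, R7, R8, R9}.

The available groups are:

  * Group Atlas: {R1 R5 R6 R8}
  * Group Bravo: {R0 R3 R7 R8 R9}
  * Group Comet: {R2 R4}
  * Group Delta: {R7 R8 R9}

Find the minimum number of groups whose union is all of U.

Atlas and Bravo and Comet together: Atlas ∪ Bravo ∪ Comet = {R0, R1, R2, R3, R4, R5, R6, R7, R8, R9} — every item is covered.
Only Bravo contains R0, so Bravo is forced; the remaining 5 items need at least 2 more groups (each remaining group adds at most 3) — so at least 3 groups are needed, and 3 is optimal.

3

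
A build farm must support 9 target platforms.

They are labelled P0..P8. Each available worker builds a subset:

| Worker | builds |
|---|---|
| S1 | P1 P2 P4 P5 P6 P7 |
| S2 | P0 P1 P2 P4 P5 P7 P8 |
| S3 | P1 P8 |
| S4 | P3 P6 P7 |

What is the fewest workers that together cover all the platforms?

Take {S2, S4}. Their union is {P0, P1, P2, P3, P4, P5, P6, P7, P8}, which is all 9 platforms.
No single worker has all 9 platforms (the largest, S2, has 7), so 2 is optimal.

2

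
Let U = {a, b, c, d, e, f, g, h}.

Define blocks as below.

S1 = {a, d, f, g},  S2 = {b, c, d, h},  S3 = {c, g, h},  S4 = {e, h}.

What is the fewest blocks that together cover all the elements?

3

S1 and S2 and S4 together: S1 ∪ S2 ∪ S4 = {a, b, c, d, e, f, g, h} — every element is covered.
Only S1 contains a, so S1 is forced; the remaining 4 elements need at least 2 more blocks (each remaining block adds at most 3) — so at least 3 blocks are needed, and 3 is optimal.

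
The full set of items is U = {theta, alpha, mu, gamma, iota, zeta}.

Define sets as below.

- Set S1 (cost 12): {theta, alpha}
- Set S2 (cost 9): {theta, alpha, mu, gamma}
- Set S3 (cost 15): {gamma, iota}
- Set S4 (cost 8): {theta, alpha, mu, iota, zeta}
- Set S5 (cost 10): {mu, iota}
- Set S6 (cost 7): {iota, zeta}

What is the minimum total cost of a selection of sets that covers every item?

16

S2, S6 together cover every item (S2 ∪ S6 = {theta, alpha, mu, gamma, iota, zeta}); total cost 9 + 7 = 16.
The greedy pick S4, S2 costs 17; no covering selection beats 16.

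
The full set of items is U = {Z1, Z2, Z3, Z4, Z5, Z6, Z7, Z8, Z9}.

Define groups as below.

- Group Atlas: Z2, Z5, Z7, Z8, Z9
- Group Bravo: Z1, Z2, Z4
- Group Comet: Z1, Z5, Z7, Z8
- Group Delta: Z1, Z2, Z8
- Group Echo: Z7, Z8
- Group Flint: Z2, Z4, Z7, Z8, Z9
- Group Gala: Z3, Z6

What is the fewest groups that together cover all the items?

Take {Comet, Flint, Gala}. Their union is {Z1, Z2, Z3, Z4, Z5, Z6, Z7, Z8, Z9}, which is all 9 items.
Only Gala contains Z3, so Gala is forced; the remaining 7 items need at least 2 more groups (each remaining group adds at most 5) — so at least 3 groups are needed, and 3 is optimal.

3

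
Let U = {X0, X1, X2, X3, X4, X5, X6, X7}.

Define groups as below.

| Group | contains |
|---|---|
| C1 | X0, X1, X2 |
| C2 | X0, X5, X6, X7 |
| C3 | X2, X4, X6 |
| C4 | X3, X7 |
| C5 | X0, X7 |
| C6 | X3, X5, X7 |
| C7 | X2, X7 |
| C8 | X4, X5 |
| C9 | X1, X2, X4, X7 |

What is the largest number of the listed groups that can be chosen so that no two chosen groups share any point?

C1, C4, C8 are pairwise disjoint (C1={X0,X1,X2}; C4={X3,X7}; C8={X4,X5}).
Every remaining group overlaps one of these, and no 4 of the listed groups are pairwise disjoint, so 3 is the maximum.

3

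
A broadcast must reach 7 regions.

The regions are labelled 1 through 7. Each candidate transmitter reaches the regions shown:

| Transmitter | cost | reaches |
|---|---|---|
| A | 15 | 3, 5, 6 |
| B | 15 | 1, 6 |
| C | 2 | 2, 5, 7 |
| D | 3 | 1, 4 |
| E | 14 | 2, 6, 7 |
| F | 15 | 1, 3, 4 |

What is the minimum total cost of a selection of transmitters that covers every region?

A, C, D together cover every region (A ∪ C ∪ D = {1, 2, 3, 4, 5, 6, 7}); total cost 15 + 2 + 3 = 20.
No covering selection has total cost below 20.

20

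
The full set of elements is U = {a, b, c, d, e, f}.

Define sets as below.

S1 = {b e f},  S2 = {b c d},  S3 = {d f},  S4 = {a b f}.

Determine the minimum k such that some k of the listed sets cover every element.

S1 and S2 and S4 together: S1 ∪ S2 ∪ S4 = {a, b, c, d, e, f} — every element is covered.
Only S4 contains a, so S4 is forced; the remaining 3 elements need at least 2 more sets (each remaining set adds at most 2) — so at least 3 sets are needed, and 3 is optimal.

3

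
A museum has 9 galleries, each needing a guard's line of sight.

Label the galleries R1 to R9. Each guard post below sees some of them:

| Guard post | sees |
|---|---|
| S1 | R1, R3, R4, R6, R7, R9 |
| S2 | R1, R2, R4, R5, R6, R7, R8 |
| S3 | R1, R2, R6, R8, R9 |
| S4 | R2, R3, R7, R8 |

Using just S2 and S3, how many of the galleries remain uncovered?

Union of S2, S3 = {R1, R2, R4, R5, R6, R7, R8, R9}.
Not covered: R3 — 1 gallery.

1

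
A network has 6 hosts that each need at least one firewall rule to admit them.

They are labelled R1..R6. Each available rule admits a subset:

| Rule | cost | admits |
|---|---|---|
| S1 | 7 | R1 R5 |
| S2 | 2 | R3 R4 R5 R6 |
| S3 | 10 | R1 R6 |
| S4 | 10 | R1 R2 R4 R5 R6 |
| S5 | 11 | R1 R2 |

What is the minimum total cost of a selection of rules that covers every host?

12

S2, S4 together cover every host (S2 ∪ S4 = {R1, R2, R3, R4, R5, R6}); total cost 2 + 10 = 12.
No covering selection has total cost below 12.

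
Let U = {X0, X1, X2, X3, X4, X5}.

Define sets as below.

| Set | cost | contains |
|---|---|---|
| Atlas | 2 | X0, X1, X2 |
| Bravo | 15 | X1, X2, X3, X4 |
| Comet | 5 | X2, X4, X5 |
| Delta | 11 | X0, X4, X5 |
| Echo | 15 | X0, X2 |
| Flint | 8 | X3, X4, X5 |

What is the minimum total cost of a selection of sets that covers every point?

10

Atlas, Flint together cover every point (Atlas ∪ Flint = {X0, X1, X2, X3, X4, X5}); total cost 2 + 8 = 10.
The greedy pick Atlas, Comet, Flint costs 15; no covering selection beats 10.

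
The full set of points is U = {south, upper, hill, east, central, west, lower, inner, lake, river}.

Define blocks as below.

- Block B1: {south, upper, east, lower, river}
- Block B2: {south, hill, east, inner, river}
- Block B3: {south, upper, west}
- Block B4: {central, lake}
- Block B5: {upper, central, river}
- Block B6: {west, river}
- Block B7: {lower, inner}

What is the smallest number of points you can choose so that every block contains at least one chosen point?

H = {central, west, lower, inner} meets every block (each contains at least one member of H), and |H| = 4.
No choice of 3 points meets every block, so 4 is the minimum.

4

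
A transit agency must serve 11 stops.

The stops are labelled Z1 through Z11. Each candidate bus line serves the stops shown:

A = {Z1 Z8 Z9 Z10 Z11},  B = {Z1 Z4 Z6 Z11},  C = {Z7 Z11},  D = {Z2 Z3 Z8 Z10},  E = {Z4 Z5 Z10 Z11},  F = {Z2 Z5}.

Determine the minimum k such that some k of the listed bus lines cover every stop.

Take {A, B, C, D, E}. Their union is {Z1, Z2, Z3, Z4, Z5, Z6, Z7, Z8, Z9, Z10, Z11}, which is all 11 stops.
No 4 of the 6 bus lines cover everything (all 15 combinations miss at least one stop), so 5 is optimal.

5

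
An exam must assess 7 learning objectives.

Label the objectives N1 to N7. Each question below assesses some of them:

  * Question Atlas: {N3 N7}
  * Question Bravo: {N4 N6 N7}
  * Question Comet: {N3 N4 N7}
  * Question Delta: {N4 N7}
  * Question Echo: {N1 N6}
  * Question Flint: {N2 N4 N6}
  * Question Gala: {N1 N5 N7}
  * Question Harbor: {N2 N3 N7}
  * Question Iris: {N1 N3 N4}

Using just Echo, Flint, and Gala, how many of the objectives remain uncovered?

Union of Echo, Flint, Gala = {N1, N2, N4, N5, N6, N7}.
Not covered: N3 — 1 objective.

1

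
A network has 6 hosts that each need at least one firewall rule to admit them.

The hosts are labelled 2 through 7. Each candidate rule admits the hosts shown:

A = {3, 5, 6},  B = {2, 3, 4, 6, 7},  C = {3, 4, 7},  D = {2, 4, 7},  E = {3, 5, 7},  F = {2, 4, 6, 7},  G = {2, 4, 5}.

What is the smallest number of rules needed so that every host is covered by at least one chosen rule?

Take {A, D}. Their union is {2, 3, 4, 5, 6, 7}, which is all 6 hosts.
No single rule has all 6 hosts (the largest, B, has 5), so 2 is optimal.

2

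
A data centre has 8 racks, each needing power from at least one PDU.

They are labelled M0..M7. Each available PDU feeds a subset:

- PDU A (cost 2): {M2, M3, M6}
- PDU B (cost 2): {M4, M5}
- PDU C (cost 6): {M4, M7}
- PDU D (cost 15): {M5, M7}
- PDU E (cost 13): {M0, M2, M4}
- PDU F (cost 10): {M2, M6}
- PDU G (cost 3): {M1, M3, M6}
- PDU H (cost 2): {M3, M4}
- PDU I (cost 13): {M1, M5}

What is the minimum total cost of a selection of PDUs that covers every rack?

24

B, C, E, G together cover every rack (B ∪ C ∪ E ∪ G = {M0, M1, M2, M3, M4, M5, M6, M7}); total cost 2 + 6 + 13 + 3 = 24.
The greedy pick A, B, G, C, E costs 26; no covering selection beats 24.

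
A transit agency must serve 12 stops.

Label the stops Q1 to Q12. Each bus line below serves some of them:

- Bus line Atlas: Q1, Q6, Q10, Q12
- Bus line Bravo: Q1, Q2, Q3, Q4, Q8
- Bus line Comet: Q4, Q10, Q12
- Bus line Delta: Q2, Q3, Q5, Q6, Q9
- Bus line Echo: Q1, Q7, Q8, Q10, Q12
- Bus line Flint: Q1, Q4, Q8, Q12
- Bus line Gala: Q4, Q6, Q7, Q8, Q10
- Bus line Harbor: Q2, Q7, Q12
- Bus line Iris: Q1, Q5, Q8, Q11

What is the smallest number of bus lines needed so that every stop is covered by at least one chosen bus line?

Take {Delta, Gala, Harbor, Iris}. Their union is {Q1, Q2, Q3, Q4, Q5, Q6, Q7, Q8, Q9, Q10, Q11, Q12}, which is all 12 stops.
No 3 of the 9 bus lines cover everything (all 84 combinations miss at least one stop), so 4 is optimal.

4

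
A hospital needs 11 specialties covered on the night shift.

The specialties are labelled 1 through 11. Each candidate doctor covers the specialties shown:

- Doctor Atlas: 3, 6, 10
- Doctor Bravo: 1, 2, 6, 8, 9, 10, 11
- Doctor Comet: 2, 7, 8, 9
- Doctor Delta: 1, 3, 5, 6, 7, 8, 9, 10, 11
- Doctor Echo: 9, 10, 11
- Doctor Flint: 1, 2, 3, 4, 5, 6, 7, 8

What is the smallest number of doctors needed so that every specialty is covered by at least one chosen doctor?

2

Take {Delta, Flint}. Their union is {1, 2, 3, 4, 5, 6, 7, 8, 9, 10, 11}, which is all 11 specialties.
No single doctor has all 11 specialties (the largest, Delta, has 9), so 2 is optimal.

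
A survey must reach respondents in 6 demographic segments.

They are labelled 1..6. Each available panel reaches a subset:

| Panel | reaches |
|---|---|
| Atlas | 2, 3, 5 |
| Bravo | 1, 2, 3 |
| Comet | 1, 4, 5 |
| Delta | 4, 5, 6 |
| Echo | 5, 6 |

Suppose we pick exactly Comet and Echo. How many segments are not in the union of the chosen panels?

2

Union of Comet, Echo = {1, 4, 5, 6}.
Not covered: 2, 3 — 2 segments.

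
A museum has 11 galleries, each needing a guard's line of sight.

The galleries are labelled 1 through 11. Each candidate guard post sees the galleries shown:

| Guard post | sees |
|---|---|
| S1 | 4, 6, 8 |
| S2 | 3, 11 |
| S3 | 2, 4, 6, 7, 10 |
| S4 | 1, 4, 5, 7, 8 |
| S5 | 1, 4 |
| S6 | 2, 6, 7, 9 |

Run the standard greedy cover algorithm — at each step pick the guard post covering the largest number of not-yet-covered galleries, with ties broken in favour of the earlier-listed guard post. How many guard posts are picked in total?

4

Greedy: pick S3 (covers 5 new) → pick S4 (covers 3 new) → pick S2 (covers 2 new) → pick S6 (covers 1 new). Total picks: 4.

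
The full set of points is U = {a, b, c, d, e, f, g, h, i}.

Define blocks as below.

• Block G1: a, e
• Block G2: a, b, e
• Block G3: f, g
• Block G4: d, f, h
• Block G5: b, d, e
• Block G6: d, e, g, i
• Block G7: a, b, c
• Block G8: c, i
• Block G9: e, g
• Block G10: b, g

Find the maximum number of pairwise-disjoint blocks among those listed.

G1, G4, G8, G10 are pairwise disjoint (G1={a,e}; G4={d,f,h}; G8={c,i}; G10={b,g}).
Every remaining block overlaps one of these, and no 5 of the listed blocks are pairwise disjoint, so 4 is the maximum.

4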